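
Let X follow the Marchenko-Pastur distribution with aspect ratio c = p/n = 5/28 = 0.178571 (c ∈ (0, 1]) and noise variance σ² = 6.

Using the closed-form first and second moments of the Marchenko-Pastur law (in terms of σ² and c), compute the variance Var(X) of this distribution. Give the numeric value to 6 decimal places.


Recall the MP moments m_1 = E[X] = σ² and m_2 = E[X²] = σ⁴ (1 + c).
m_1 = E[X] = σ² = 6, so m_1² = 36.
m_2 = E[X²] = σ⁴ (1 + c) = 36 · (1 + 0.178571) = 36 · 1.178571 = 42.428571.
(Note m_2 − m_1² simplifies to c · σ⁴ = 0.178571 · 36.)

Var(X) = m_2 − m_1² = 42.428571 − 36 = 6.428571.


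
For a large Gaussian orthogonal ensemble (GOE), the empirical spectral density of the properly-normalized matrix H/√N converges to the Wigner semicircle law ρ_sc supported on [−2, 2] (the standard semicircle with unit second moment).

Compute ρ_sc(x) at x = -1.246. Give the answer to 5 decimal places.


ρ_sc(x) = (1/(2π)) √(4 − x²). With x = -1.246:
  4 − x² = 4 − (-1.246)² = 4 − 1.552516 = 2.447484.
  √(4 − x²) = 1.564444.
  1/(2π) = 0.159155.
  ρ_sc(-1.246) = 0.159155 · 1.564444 = 0.248989.

Rounded to 5 decimal places: ρ_sc(-1.246) ≈ 0.24899.


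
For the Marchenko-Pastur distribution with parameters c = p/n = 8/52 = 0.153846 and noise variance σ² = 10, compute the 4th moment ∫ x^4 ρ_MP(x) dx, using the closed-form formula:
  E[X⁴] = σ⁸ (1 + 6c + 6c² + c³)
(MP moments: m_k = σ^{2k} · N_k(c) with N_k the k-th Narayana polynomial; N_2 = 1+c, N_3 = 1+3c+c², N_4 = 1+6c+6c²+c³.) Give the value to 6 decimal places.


E[X⁴] = σ⁸ (1 + 6c + 6c² + c³) (fourth MP moment). With σ² = 10 (so σ⁸ = 10000) and c = 8/52 = 0.153846: E[X⁴] = 10000 · (1 + 6·0.153846 + 6·(0.153846)² + (0.153846)³) = 10000 · 2.068730.

So E[X^4] = 20687.300865.


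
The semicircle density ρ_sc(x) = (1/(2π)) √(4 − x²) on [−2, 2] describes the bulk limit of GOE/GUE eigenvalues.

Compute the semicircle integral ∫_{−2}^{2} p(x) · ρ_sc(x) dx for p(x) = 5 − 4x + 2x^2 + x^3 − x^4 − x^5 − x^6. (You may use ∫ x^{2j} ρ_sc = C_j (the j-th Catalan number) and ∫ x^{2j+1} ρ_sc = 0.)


Write p(x) = Σ a_i x^i, split into monomials and integrate each against ρ_sc separately.
Using ∫ x^{2j} ρ_sc = C_j = (1/(j+1)) C(2j, j) (Catalan numbers) and ∫ x^{2j+1} ρ_sc = 0 (odd monomials vanish by symmetry):
  i = 0 (even): a_0 · C_{0} = 5 · 1 = 5
  i = 1 (odd): ∫ x^1 ρ_sc = 0 (vanishes)
  i = 2 (even): a_2 · C_{1} = 2 · 1 = 2
  i = 3 (odd): ∫ x^3 ρ_sc = 0 (vanishes)
  i = 4 (even): a_4 · C_{2} = -1 · 2 = -2
  i = 5 (odd): ∫ x^5 ρ_sc = 0 (vanishes)
  i = 6 (even): a_6 · C_{3} = -1 · 5 = -5

Summing the contributions: ∫_{−2}^{2} p(x) ρ_sc(x) dx = 5 + 2 + (-2) + (-5) = 0.


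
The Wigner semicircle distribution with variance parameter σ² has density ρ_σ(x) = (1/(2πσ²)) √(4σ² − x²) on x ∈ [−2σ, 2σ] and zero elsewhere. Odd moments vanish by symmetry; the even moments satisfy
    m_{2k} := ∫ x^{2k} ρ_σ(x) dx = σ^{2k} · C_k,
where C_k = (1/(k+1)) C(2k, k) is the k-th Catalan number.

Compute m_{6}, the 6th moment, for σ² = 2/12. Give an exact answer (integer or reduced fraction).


By the scaled semicircle moment identity, m_{2k} = σ^{2k} · C_k with k = 3.
C_3 = (1/(k+1)) · C(2k, k) = (1/4) · C(6, 3) = (1/4) · 20 = 5.
σ^{2k} = (σ²)^k = (2/12)^3 = 1/216.

Therefore m_{6} = σ^{6} · C_3 = (1/216) · 5 = 5/216.


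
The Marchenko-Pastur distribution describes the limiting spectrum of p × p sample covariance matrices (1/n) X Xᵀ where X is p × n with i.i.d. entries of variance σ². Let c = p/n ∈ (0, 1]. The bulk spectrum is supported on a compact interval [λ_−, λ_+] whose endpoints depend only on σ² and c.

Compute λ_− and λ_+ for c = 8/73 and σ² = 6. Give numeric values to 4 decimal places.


c = 8/73 = 0.109589; √c = 0.331042.
λ_− = σ² (1 − √c)² = 6 · (1 − 0.331042)² = 6 · (0.668958)² = 2.685026.
λ_+ = σ² (1 + √c)² = 6 · (1 + 0.331042)² = 6 · (1.331042)² = 10.630043.

Rounded to 4 decimal places: λ_− ≈ 2.6850, λ_+ ≈ 10.6300.


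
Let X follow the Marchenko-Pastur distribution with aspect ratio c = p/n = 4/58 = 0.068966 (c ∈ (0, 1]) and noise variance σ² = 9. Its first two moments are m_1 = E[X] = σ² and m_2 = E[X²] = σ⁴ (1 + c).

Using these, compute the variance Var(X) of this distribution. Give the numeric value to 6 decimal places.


m_1 = E[X] = σ² = 9, so m_1² = 81.
m_2 = E[X²] = σ⁴ (1 + c) = 81 · (1 + 0.068966) = 81 · 1.068966 = 86.586207.
(Note m_2 − m_1² simplifies to c · σ⁴ = 0.068966 · 81.)

Var(X) = m_2 − m_1² = 86.586207 − 81 = 5.586207.


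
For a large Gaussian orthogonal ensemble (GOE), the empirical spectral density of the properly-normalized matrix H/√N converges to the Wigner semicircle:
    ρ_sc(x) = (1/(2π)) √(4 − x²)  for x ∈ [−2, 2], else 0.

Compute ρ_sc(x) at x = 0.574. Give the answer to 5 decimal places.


ρ_sc(x) = (1/(2π)) √(4 − x²). With x = 0.574:
  4 − x² = 4 − (0.574)² = 4 − 0.329476 = 3.670524.
  √(4 − x²) = 1.915861.
  1/(2π) = 0.159155.
  ρ_sc(0.574) = 0.159155 · 1.915861 = 0.304919.

Rounded to 5 decimal places: ρ_sc(0.574) ≈ 0.30492.


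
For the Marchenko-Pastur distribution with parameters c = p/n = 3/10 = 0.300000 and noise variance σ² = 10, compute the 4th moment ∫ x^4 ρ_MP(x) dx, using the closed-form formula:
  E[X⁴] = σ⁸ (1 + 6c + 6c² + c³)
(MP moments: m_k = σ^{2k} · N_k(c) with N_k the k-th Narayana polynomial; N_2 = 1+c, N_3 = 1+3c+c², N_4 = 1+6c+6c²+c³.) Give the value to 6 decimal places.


E[X⁴] = σ⁸ (1 + 6c + 6c² + c³) (fourth MP moment). With σ² = 10 (so σ⁸ = 10000) and c = 3/10 = 0.300000: E[X⁴] = 10000 · (1 + 6·0.300000 + 6·(0.300000)² + (0.300000)³) = 10000 · 3.367000.

So E[X^4] = 33670.000000.


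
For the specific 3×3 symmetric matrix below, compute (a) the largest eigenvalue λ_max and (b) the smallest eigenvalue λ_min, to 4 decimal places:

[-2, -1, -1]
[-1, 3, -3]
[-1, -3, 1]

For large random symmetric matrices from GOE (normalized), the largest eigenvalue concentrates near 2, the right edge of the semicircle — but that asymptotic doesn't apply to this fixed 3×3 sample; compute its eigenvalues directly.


Since M is real symmetric, all three eigenvalues are real; they are the roots of det(λI − M) = λ³ − (tr M) λ² + s λ − det M, where s is the sum of the principal 2×2 minors.
tr M = -2 + 3 + 1 = 2.
s = ((-2)·3 − (-1)²) + ((-2)·1 − (-1)²) + (3·1 − (-3)²) = -7 + (-3) + (-6) = -16.
det M (expand along row 1) = (-2)·(-6) − (-1)·(-4) + (-1)·6 = 2.
Characteristic polynomial: λ³ − 2λ² − 16λ − 2 = 0.
Substitute λ = y + (tr M)/3 = y + 0.666667 to remove the quadratic term: y³ + p·y + q = 0 with p = s − (tr M)²/3 = -17.333333 and q = −2(tr M)³/27 + (tr M)·s/3 − det M = -13.259259.
Three real roots ⇒ use the trigonometric (Viète) form: r = 2√(−p/3) = 4.807402, φ = arccos(3q/(p·r)) = arccos(0.477362) = 1.073146 rad.
y_k = r·cos(φ/3 − 2πk/3) for k = 0, 1, 2 gives y = 4.503089, -0.793816, -3.709273.
λ_k = y_k + 0.666667 gives λ = 5.1698, -0.1271, -3.0426 (check: the sum is 2.0000 = tr M).

Hence λ_max = 5.1698 and λ_min = -3.0426.


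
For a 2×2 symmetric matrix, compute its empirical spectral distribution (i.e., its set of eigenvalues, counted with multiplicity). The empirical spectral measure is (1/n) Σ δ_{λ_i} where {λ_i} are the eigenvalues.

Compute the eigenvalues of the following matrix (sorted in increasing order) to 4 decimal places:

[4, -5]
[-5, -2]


Since M is real symmetric, both eigenvalues are real; they are the roots of det(λI − M) = λ² − (tr M) λ + det M.
tr M = 4 + (-2) = 2.
det M = 4·(-2) − (-5)² = -8 − 25 = -33.
Characteristic polynomial: λ² − 2λ − 33 = 0.
Discriminant Δ = (tr M)² − 4·det M = 4 − (-132) = 136; √Δ = 11.661904.
λ = (tr M ± √Δ)/2 = (2 ± 11.661904)/2, giving (tr M − √Δ)/2 = -4.8310 and (tr M + √Δ)/2 = 6.8310.

Eigenvalues sorted in increasing order: [-4.8310, 6.8310].


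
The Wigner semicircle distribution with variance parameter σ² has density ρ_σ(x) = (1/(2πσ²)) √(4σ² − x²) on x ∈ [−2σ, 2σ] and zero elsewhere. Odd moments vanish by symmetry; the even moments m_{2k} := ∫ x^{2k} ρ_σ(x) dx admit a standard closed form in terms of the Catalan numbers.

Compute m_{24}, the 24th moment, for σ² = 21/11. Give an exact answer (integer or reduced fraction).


By the scaled semicircle moment identity, m_{2k} = σ^{2k} · C_k with k = 12.
C_12 = (1/(k+1)) · C(2k, k) = (1/13) · C(24, 12) = (1/13) · 2704156 = 208012.
σ^{2k} = (σ²)^k = (21/11)^12 = 7355827511386641/3138428376721.

Therefore m_{24} = σ^{24} · C_12 = (7355827511386641/3138428376721) · 208012 = 1530100392298557967692/3138428376721.


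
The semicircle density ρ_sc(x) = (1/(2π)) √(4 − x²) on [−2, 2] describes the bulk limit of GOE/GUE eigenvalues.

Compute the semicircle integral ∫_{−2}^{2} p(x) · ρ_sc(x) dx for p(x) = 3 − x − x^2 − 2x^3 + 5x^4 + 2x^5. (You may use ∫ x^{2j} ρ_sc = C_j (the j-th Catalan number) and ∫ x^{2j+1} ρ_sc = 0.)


Write p(x) = Σ a_i x^i, split into monomials and integrate each against ρ_sc separately.
Using ∫ x^{2j} ρ_sc = C_j = (1/(j+1)) C(2j, j) (Catalan numbers) and ∫ x^{2j+1} ρ_sc = 0 (odd monomials vanish by symmetry):
  i = 0 (even): a_0 · C_{0} = 3 · 1 = 3
  i = 1 (odd): ∫ x^1 ρ_sc = 0 (vanishes)
  i = 2 (even): a_2 · C_{1} = -1 · 1 = -1
  i = 3 (odd): ∫ x^3 ρ_sc = 0 (vanishes)
  i = 4 (even): a_4 · C_{2} = 5 · 2 = 10
  i = 5 (odd): ∫ x^5 ρ_sc = 0 (vanishes)

Summing the contributions: ∫_{−2}^{2} p(x) ρ_sc(x) dx = 3 + (-1) + 10 = 12.


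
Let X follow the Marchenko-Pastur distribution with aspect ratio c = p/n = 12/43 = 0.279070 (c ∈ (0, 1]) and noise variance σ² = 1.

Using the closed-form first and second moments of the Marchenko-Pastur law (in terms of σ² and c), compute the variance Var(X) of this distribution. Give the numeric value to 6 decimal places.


Recall the MP moments m_1 = E[X] = σ² and m_2 = E[X²] = σ⁴ (1 + c).
m_1 = E[X] = σ² = 1, so m_1² = 1.
m_2 = E[X²] = σ⁴ (1 + c) = 1 · (1 + 0.279070) = 1 · 1.279070 = 1.279070.
(Note m_2 − m_1² simplifies to c · σ⁴ = 0.279070 · 1.)

Var(X) = m_2 − m_1² = 1.279070 − 1 = 0.279070.


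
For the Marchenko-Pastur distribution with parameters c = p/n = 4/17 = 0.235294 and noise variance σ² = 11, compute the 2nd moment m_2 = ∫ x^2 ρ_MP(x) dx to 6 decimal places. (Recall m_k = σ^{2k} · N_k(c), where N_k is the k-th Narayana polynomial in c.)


E[X²] = σ⁴ (1 + c) (second MP moment). With σ² = 11 (so σ⁴ = 121) and c = 4/17 = 0.235294: E[X²] = 121 · (1 + 0.235294) = 121 · 1.235294.

So E[X^2] = 149.470588.


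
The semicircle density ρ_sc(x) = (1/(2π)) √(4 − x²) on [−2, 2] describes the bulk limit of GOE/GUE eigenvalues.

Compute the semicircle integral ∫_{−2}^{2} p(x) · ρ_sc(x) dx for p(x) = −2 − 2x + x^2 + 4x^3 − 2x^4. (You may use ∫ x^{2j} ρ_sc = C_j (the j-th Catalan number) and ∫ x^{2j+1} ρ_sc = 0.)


Write p(x) = Σ a_i x^i, split into monomials and integrate each against ρ_sc separately.
Using ∫ x^{2j} ρ_sc = C_j = (1/(j+1)) C(2j, j) (Catalan numbers) and ∫ x^{2j+1} ρ_sc = 0 (odd monomials vanish by symmetry):
  i = 0 (even): a_0 · C_{0} = -2 · 1 = -2
  i = 1 (odd): ∫ x^1 ρ_sc = 0 (vanishes)
  i = 2 (even): a_2 · C_{1} = 1 · 1 = 1
  i = 3 (odd): ∫ x^3 ρ_sc = 0 (vanishes)
  i = 4 (even): a_4 · C_{2} = -2 · 2 = -4

Summing the contributions: ∫_{−2}^{2} p(x) ρ_sc(x) dx = (-2) + 1 + (-4) = -5.


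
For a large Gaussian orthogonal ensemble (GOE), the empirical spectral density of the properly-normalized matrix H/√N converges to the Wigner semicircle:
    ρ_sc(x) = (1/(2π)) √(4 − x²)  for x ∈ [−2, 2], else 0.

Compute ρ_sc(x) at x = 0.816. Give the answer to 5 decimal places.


ρ_sc(x) = (1/(2π)) √(4 − x²). With x = 0.816:
  4 − x² = 4 − (0.816)² = 4 − 0.665856 = 3.334144.
  √(4 − x²) = 1.825964.
  1/(2π) = 0.159155.
  ρ_sc(0.816) = 0.159155 · 1.825964 = 0.290611.

Rounded to 5 decimal places: ρ_sc(0.816) ≈ 0.29061.


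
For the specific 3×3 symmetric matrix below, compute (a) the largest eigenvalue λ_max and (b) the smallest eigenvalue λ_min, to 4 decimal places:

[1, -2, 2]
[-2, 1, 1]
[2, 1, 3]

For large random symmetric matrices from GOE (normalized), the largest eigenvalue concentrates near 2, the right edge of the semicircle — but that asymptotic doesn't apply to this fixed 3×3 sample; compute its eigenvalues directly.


Since M is real symmetric, all three eigenvalues are real; they are the roots of det(λI − M) = λ³ − (tr M) λ² + s λ − det M, where s is the sum of the principal 2×2 minors.
tr M = 1 + 1 + 3 = 5.
s = (1·1 − (-2)²) + (1·3 − 2²) + (1·3 − 1²) = -3 + (-1) + 2 = -2.
det M (expand along row 1) = 1·2 − (-2)·(-8) + 2·(-4) = -22.
Characteristic polynomial: λ³ − 5λ² − 2λ + 22 = 0.
Substitute λ = y + (tr M)/3 = y + 1.666667 to remove the quadratic term: y³ + p·y + q = 0 with p = s − (tr M)²/3 = -10.333333 and q = −2(tr M)³/27 + (tr M)·s/3 − det M = 9.407407.
Three real roots ⇒ use the trigonometric (Viète) form: r = 2√(−p/3) = 3.711843, φ = arccos(3q/(p·r)) = arccos(-0.735802) = 2.397647 rad.
y_k = r·cos(φ/3 − 2πk/3) for k = 0, 1, 2 gives y = 2.588153, 1.010143, -3.598297.
λ_k = y_k + 1.666667 gives λ = 4.2548, 2.6768, -1.9316 (check: the sum is 5.0000 = tr M).

Hence λ_max = 4.2548 and λ_min = -1.9316.


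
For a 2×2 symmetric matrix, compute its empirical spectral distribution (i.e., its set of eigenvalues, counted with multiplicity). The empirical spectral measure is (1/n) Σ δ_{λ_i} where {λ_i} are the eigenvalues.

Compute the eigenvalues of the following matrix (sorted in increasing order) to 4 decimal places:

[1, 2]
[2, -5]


Since M is real symmetric, both eigenvalues are real; they are the roots of det(λI − M) = λ² − (tr M) λ + det M.
tr M = 1 + (-5) = -4.
det M = 1·(-5) − 2² = -5 − 4 = -9.
Characteristic polynomial: λ² + 4λ − 9 = 0.
Discriminant Δ = (tr M)² − 4·det M = 16 − (-36) = 52; √Δ = 7.211103.
λ = (tr M ± √Δ)/2 = (-4 ± 7.211103)/2, giving (tr M − √Δ)/2 = -5.6056 and (tr M + √Δ)/2 = 1.6056.

Eigenvalues sorted in increasing order: [-5.6056, 1.6056].


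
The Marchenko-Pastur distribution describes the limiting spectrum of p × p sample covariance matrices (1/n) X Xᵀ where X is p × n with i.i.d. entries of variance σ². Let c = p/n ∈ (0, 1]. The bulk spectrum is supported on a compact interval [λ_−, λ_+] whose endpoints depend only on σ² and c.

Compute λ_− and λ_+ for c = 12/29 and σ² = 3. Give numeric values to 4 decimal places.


c = 12/29 = 0.413793; √c = 0.643268.
λ_− = σ² (1 − √c)² = 3 · (1 − 0.643268)² = 3 · (0.356732)² = 0.381774.
λ_+ = σ² (1 + √c)² = 3 · (1 + 0.643268)² = 3 · (1.643268)² = 8.100984.

Rounded to 4 decimal places: λ_− ≈ 0.3818, λ_+ ≈ 8.1010.


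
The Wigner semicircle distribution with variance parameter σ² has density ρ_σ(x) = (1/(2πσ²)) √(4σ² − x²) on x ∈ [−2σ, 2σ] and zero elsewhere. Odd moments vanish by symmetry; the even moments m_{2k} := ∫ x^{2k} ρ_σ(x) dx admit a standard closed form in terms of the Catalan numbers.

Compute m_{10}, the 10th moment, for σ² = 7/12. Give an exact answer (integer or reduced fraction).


By the scaled semicircle moment identity, m_{2k} = σ^{2k} · C_k with k = 5.
C_5 = (1/(k+1)) · C(2k, k) = (1/6) · C(10, 5) = (1/6) · 252 = 42.
σ^{2k} = (σ²)^k = (7/12)^5 = 16807/248832.

Therefore m_{10} = σ^{10} · C_5 = (16807/248832) · 42 = 117649/41472.


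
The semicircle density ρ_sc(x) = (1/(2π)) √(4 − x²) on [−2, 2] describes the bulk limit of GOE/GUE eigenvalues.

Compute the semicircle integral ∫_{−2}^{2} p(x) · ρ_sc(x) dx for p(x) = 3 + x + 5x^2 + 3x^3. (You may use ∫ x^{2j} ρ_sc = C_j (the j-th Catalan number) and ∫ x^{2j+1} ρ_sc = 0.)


Write p(x) = Σ a_i x^i, split into monomials and integrate each against ρ_sc separately.
Using ∫ x^{2j} ρ_sc = C_j = (1/(j+1)) C(2j, j) (Catalan numbers) and ∫ x^{2j+1} ρ_sc = 0 (odd monomials vanish by symmetry):
  i = 0 (even): a_0 · C_{0} = 3 · 1 = 3
  i = 1 (odd): ∫ x^1 ρ_sc = 0 (vanishes)
  i = 2 (even): a_2 · C_{1} = 5 · 1 = 5
  i = 3 (odd): ∫ x^3 ρ_sc = 0 (vanishes)

Summing the contributions: ∫_{−2}^{2} p(x) ρ_sc(x) dx = 3 + 5 = 8.


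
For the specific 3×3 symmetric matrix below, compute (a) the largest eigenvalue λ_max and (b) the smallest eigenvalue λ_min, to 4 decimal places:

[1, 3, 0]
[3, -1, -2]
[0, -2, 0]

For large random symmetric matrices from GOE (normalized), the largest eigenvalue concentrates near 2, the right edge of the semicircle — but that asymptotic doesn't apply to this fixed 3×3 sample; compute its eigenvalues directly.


Since M is real symmetric, all three eigenvalues are real; they are the roots of det(λI − M) = λ³ − (tr M) λ² + s λ − det M, where s is the sum of the principal 2×2 minors.
tr M = 1 + (-1) + 0 = 0.
s = (1·(-1) − 3²) + (1·0 − 0²) + ((-1)·0 − (-2)²) = -10 + 0 + (-4) = -14.
det M (expand along row 1) = 1·(-4) − 3·0 + 0·(-6) = -4.
Characteristic polynomial: λ³ − 14λ + 4 = 0.
Substitute λ = y + (tr M)/3 = y + 0.000000 to remove the quadratic term: y³ + p·y + q = 0 with p = s − (tr M)²/3 = -14.000000 and q = −2(tr M)³/27 + (tr M)·s/3 − det M = 4.000000.
Three real roots ⇒ use the trigonometric (Viète) form: r = 2√(−p/3) = 4.320494, φ = arccos(3q/(p·r)) = arccos(-0.198390) = 1.770511 rad.
y_k = r·cos(φ/3 − 2πk/3) for k = 0, 1, 2 gives y = 3.589664, 0.287410, -3.877074.
λ_k = y_k + 0.000000 gives λ = 3.5897, 0.2874, -3.8771 (check: the sum is 0.0000 = tr M).

Hence λ_max = 3.5897 and λ_min = -3.8771.


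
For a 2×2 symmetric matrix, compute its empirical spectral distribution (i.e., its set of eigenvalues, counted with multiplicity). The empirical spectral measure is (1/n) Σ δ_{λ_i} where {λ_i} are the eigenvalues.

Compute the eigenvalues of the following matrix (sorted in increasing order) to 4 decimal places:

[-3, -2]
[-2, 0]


Since M is real symmetric, both eigenvalues are real; they are the roots of det(λI − M) = λ² − (tr M) λ + det M.
tr M = -3 + 0 = -3.
det M = (-3)·0 − (-2)² = 0 − 4 = -4.
Characteristic polynomial: λ² + 3λ − 4 = 0.
Discriminant Δ = (tr M)² − 4·det M = 9 − (-16) = 25; √Δ = 5.000000.
λ = (tr M ± √Δ)/2 = (-3 ± 5.000000)/2, giving (tr M − √Δ)/2 = -4.0000 and (tr M + √Δ)/2 = 1.0000.

Eigenvalues sorted in increasing order: [-4.0000, 1.0000].


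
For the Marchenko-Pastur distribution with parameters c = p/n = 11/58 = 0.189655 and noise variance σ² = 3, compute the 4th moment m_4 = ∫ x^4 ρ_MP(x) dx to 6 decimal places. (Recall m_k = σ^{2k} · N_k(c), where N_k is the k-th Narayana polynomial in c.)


E[X⁴] = σ⁸ (1 + 6c + 6c² + c³) (fourth MP moment). With σ² = 3 (so σ⁸ = 81) and c = 11/58 = 0.189655: E[X⁴] = 81 · (1 + 6·0.189655 + 6·(0.189655)² + (0.189655)³) = 81 · 2.360567.

So E[X^4] = 191.205948.


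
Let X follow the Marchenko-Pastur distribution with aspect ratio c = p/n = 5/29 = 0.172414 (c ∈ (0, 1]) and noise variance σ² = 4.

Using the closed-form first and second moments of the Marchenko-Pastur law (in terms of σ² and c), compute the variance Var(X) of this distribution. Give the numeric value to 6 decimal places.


Recall the MP moments m_1 = E[X] = σ² and m_2 = E[X²] = σ⁴ (1 + c).
m_1 = E[X] = σ² = 4, so m_1² = 16.
m_2 = E[X²] = σ⁴ (1 + c) = 16 · (1 + 0.172414) = 16 · 1.172414 = 18.758621.
(Note m_2 − m_1² simplifies to c · σ⁴ = 0.172414 · 16.)

Var(X) = m_2 − m_1² = 18.758621 − 16 = 2.758621.


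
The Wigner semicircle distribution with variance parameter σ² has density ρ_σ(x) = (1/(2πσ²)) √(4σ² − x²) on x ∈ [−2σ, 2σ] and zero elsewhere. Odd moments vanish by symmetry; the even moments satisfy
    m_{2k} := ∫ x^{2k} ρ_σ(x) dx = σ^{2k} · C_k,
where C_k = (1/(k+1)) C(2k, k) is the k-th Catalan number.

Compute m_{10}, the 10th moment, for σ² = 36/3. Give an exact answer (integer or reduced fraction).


By the scaled semicircle moment identity, m_{2k} = σ^{2k} · C_k with k = 5.
C_5 = (1/(k+1)) · C(2k, k) = (1/6) · C(10, 5) = (1/6) · 252 = 42.
σ^{2k} = (σ²)^k = (36/3)^5 = 248832.

Therefore m_{10} = σ^{10} · C_5 = 248832 · 42 = 10450944.


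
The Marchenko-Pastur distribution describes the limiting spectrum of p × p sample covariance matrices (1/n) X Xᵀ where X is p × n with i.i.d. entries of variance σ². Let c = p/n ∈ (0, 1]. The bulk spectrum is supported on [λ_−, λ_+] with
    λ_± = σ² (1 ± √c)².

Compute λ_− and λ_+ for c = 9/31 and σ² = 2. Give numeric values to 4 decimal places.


c = 9/31 = 0.290323; √c = 0.538816.
λ_− = σ² (1 − √c)² = 2 · (1 − 0.538816)² = 2 · (0.461184)² = 0.425382.
λ_+ = σ² (1 + √c)² = 2 · (1 + 0.538816)² = 2 · (1.538816)² = 4.735909.

Rounded to 4 decimal places: λ_− ≈ 0.4254, λ_+ ≈ 4.7359.


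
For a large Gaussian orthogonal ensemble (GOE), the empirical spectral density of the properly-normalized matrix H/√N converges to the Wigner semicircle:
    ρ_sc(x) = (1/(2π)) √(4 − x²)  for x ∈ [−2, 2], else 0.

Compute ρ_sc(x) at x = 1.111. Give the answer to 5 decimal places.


ρ_sc(x) = (1/(2π)) √(4 − x²). With x = 1.111:
  4 − x² = 4 − (1.111)² = 4 − 1.234321 = 2.765679.
  √(4 − x²) = 1.663033.
  1/(2π) = 0.159155.
  ρ_sc(1.111) = 0.159155 · 1.663033 = 0.264680.

Rounded to 5 decimal places: ρ_sc(1.111) ≈ 0.26468.


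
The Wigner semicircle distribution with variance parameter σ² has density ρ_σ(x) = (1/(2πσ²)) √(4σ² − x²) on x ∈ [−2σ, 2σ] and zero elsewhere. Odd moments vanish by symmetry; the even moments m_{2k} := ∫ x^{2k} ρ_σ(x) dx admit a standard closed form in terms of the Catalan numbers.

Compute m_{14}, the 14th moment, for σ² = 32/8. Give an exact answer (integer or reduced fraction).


By the scaled semicircle moment identity, m_{2k} = σ^{2k} · C_k with k = 7.
C_7 = (1/(k+1)) · C(2k, k) = (1/8) · C(14, 7) = (1/8) · 3432 = 429.
σ^{2k} = (σ²)^k = (32/8)^7 = 16384.

Therefore m_{14} = σ^{14} · C_7 = 16384 · 429 = 7028736.


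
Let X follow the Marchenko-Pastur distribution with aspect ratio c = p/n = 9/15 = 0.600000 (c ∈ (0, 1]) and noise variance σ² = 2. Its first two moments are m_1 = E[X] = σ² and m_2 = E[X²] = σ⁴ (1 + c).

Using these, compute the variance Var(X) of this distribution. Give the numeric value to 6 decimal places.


m_1 = E[X] = σ² = 2, so m_1² = 4.
m_2 = E[X²] = σ⁴ (1 + c) = 4 · (1 + 0.600000) = 4 · 1.600000 = 6.400000.
(Note m_2 − m_1² simplifies to c · σ⁴ = 0.600000 · 4.)

Var(X) = m_2 − m_1² = 6.400000 − 4 = 2.400000.


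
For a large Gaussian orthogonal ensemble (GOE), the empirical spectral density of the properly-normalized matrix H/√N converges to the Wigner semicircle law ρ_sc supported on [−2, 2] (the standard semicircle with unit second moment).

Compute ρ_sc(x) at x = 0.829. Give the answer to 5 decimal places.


ρ_sc(x) = (1/(2π)) √(4 − x²). With x = 0.829:
  4 − x² = 4 − (0.829)² = 4 − 0.687241 = 3.312759.
  √(4 − x²) = 1.820099.
  1/(2π) = 0.159155.
  ρ_sc(0.829) = 0.159155 · 1.820099 = 0.289678.

Rounded to 5 decimal places: ρ_sc(0.829) ≈ 0.28968.


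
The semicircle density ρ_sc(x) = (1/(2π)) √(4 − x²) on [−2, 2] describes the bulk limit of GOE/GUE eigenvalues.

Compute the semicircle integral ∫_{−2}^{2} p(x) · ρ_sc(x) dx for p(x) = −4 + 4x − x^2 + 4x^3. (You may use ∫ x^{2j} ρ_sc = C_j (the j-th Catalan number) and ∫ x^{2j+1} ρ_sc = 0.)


Write p(x) = Σ a_i x^i, split into monomials and integrate each against ρ_sc separately.
Using ∫ x^{2j} ρ_sc = C_j = (1/(j+1)) C(2j, j) (Catalan numbers) and ∫ x^{2j+1} ρ_sc = 0 (odd monomials vanish by symmetry):
  i = 0 (even): a_0 · C_{0} = -4 · 1 = -4
  i = 1 (odd): ∫ x^1 ρ_sc = 0 (vanishes)
  i = 2 (even): a_2 · C_{1} = -1 · 1 = -1
  i = 3 (odd): ∫ x^3 ρ_sc = 0 (vanishes)

Summing the contributions: ∫_{−2}^{2} p(x) ρ_sc(x) dx = (-4) + (-1) = -5.


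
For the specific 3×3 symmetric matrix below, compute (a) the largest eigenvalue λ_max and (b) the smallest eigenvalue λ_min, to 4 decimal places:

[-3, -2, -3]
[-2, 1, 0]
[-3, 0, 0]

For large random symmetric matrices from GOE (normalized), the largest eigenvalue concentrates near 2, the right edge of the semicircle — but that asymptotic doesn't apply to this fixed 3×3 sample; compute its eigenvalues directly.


Since M is real symmetric, all three eigenvalues are real; they are the roots of det(λI − M) = λ³ − (tr M) λ² + s λ − det M, where s is the sum of the principal 2×2 minors.
tr M = -3 + 1 + 0 = -2.
s = ((-3)·1 − (-2)²) + ((-3)·0 − (-3)²) + (1·0 − 0²) = -7 + (-9) + 0 = -16.
det M (expand along row 1) = (-3)·0 − (-2)·0 + (-3)·3 = -9.
Characteristic polynomial: λ³ + 2λ² − 16λ + 9 = 0.
Substitute λ = y + (tr M)/3 = y − 0.666667 to remove the quadratic term: y³ + p·y + q = 0 with p = s − (tr M)²/3 = -17.333333 and q = −2(tr M)³/27 + (tr M)·s/3 − det M = 20.259259.
Three real roots ⇒ use the trigonometric (Viète) form: r = 2√(−p/3) = 4.807402, φ = arccos(3q/(p·r)) = arccos(-0.729377) = 2.388208 rad.
y_k = r·cos(φ/3 − 2πk/3) for k = 0, 1, 2 gives y = 3.362879, 1.293728, -4.656606.
λ_k = y_k − 0.666667 gives λ = 2.6962, 0.6271, -5.3233 (check: the sum is -2.0000 = tr M).

Hence λ_max = 2.6962 and λ_min = -5.3233.


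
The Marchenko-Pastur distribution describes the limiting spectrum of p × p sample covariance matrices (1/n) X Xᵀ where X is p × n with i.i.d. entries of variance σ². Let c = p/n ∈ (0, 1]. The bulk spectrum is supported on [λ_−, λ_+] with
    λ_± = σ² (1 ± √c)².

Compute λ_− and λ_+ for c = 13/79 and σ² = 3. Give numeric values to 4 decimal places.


c = 13/79 = 0.164557; √c = 0.405656.
λ_− = σ² (1 − √c)² = 3 · (1 − 0.405656)² = 3 · (0.594344)² = 1.059734.
λ_+ = σ² (1 + √c)² = 3 · (1 + 0.405656)² = 3 · (1.405656)² = 5.927608.

Rounded to 4 decimal places: λ_− ≈ 1.0597, λ_+ ≈ 5.9276.


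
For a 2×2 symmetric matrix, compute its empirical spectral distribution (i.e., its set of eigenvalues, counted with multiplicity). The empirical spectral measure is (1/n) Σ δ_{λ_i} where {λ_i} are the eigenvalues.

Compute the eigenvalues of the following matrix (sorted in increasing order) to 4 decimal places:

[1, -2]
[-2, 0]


Since M is real symmetric, both eigenvalues are real; they are the roots of det(λI − M) = λ² − (tr M) λ + det M.
tr M = 1 + 0 = 1.
det M = 1·0 − (-2)² = 0 − 4 = -4.
Characteristic polynomial: λ² − λ − 4 = 0.
Discriminant Δ = (tr M)² − 4·det M = 1 − (-16) = 17; √Δ = 4.123106.
λ = (tr M ± √Δ)/2 = (1 ± 4.123106)/2, giving (tr M − √Δ)/2 = -1.5616 and (tr M + √Δ)/2 = 2.5616.

Eigenvalues sorted in increasing order: [-1.5616, 2.5616].


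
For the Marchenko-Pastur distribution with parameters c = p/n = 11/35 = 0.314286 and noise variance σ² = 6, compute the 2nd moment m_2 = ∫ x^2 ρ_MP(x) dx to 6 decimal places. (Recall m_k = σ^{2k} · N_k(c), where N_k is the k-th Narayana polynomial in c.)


E[X²] = σ⁴ (1 + c) (second MP moment). With σ² = 6 (so σ⁴ = 36) and c = 11/35 = 0.314286: E[X²] = 36 · (1 + 0.314286) = 36 · 1.314286.

So E[X^2] = 47.314286.


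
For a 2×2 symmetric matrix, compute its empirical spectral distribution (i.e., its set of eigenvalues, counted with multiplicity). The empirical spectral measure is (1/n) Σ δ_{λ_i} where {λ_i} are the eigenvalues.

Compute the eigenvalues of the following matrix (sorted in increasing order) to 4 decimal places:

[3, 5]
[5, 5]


Since M is real symmetric, both eigenvalues are real; they are the roots of det(λI − M) = λ² − (tr M) λ + det M.
tr M = 3 + 5 = 8.
det M = 3·5 − 5² = 15 − 25 = -10.
Characteristic polynomial: λ² − 8λ − 10 = 0.
Discriminant Δ = (tr M)² − 4·det M = 64 − (-40) = 104; √Δ = 10.198039.
λ = (tr M ± √Δ)/2 = (8 ± 10.198039)/2, giving (tr M − √Δ)/2 = -1.0990 and (tr M + √Δ)/2 = 9.0990.

Eigenvalues sorted in increasing order: [-1.0990, 9.0990].


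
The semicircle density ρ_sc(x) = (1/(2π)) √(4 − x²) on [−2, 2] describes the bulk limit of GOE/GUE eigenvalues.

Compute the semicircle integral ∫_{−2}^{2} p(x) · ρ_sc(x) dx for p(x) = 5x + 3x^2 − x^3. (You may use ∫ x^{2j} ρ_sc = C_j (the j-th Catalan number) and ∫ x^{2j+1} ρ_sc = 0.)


Write p(x) = Σ a_i x^i, split into monomials and integrate each against ρ_sc separately.
Using ∫ x^{2j} ρ_sc = C_j = (1/(j+1)) C(2j, j) (Catalan numbers) and ∫ x^{2j+1} ρ_sc = 0 (odd monomials vanish by symmetry):
  i = 1 (odd): ∫ x^1 ρ_sc = 0 (vanishes)
  i = 2 (even): a_2 · C_{1} = 3 · 1 = 3
  i = 3 (odd): ∫ x^3 ρ_sc = 0 (vanishes)

Summing the contributions: ∫_{−2}^{2} p(x) ρ_sc(x) dx = 3.


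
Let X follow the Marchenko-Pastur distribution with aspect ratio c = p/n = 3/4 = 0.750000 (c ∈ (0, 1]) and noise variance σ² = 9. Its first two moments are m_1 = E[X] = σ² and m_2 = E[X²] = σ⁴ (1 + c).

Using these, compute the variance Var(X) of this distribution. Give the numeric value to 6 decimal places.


m_1 = E[X] = σ² = 9, so m_1² = 81.
m_2 = E[X²] = σ⁴ (1 + c) = 81 · (1 + 0.750000) = 81 · 1.750000 = 141.750000.
(Note m_2 − m_1² simplifies to c · σ⁴ = 0.750000 · 81.)

Var(X) = m_2 − m_1² = 141.750000 − 81 = 60.750000.


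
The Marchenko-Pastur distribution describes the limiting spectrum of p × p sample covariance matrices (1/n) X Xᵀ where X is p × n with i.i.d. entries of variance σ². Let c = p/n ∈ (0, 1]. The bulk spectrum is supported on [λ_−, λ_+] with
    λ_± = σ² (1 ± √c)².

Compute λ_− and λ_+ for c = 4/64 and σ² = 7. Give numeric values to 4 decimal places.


c = 4/64 = 0.062500; √c = 0.250000.
λ_− = σ² (1 − √c)² = 7 · (1 − 0.250000)² = 7 · (0.750000)² = 3.937500.
λ_+ = σ² (1 + √c)² = 7 · (1 + 0.250000)² = 7 · (1.250000)² = 10.937500.

Rounded to 4 decimal places: λ_− ≈ 3.9375, λ_+ ≈ 10.9375.


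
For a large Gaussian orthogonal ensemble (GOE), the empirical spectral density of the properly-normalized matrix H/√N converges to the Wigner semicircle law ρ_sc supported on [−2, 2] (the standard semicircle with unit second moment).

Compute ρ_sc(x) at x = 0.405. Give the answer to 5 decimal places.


ρ_sc(x) = (1/(2π)) √(4 − x²). With x = 0.405:
  4 − x² = 4 − (0.405)² = 4 − 0.164025 = 3.835975.
  √(4 − x²) = 1.958565.
  1/(2π) = 0.159155.
  ρ_sc(0.405) = 0.159155 · 1.958565 = 0.311715.

Rounded to 5 decimal places: ρ_sc(0.405) ≈ 0.31172.


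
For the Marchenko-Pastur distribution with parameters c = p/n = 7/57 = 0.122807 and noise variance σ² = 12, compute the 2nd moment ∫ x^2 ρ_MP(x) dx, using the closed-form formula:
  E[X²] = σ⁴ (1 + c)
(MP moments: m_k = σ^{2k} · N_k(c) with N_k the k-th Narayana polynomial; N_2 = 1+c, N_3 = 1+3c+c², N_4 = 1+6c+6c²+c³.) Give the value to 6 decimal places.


E[X²] = σ⁴ (1 + c) (second MP moment). With σ² = 12 (so σ⁴ = 144) and c = 7/57 = 0.122807: E[X²] = 144 · (1 + 0.122807) = 144 · 1.122807.

So E[X^2] = 161.684211.


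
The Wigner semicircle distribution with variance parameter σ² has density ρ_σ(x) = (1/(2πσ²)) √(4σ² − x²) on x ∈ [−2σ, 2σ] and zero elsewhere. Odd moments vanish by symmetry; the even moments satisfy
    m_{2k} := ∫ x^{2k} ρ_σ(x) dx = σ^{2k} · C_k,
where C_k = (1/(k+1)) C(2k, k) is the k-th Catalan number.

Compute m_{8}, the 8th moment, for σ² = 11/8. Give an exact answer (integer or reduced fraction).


By the scaled semicircle moment identity, m_{2k} = σ^{2k} · C_k with k = 4.
C_4 = (1/(k+1)) · C(2k, k) = (1/5) · C(8, 4) = (1/5) · 70 = 14.
σ^{2k} = (σ²)^k = (11/8)^4 = 14641/4096.

Therefore m_{8} = σ^{8} · C_4 = (14641/4096) · 14 = 102487/2048.


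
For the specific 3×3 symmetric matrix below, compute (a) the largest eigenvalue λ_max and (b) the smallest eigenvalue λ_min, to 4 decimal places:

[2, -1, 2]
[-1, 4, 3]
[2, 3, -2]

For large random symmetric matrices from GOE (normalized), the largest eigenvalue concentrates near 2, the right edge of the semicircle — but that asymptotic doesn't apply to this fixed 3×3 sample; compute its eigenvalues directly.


Since M is real symmetric, all three eigenvalues are real; they are the roots of det(λI − M) = λ³ − (tr M) λ² + s λ − det M, where s is the sum of the principal 2×2 minors.
tr M = 2 + 4 + (-2) = 4.
s = (2·4 − (-1)²) + (2·(-2) − 2²) + (4·(-2) − 3²) = 7 + (-8) + (-17) = -18.
det M (expand along row 1) = 2·(-17) − (-1)·(-4) + 2·(-11) = -60.
Characteristic polynomial: λ³ − 4λ² − 18λ + 60 = 0.
Substitute λ = y + (tr M)/3 = y + 1.333333 to remove the quadratic term: y³ + p·y + q = 0 with p = s − (tr M)²/3 = -23.333333 and q = −2(tr M)³/27 + (tr M)·s/3 − det M = 31.259259.
Three real roots ⇒ use the trigonometric (Viète) form: r = 2√(−p/3) = 5.577734, φ = arccos(3q/(p·r)) = arccos(-0.720552) = 2.375395 rad.
y_k = r·cos(φ/3 − 2πk/3) for k = 0, 1, 2 gives y = 3.918731, 1.478075, -5.396806.
λ_k = y_k + 1.333333 gives λ = 5.2521, 2.8114, -4.0635 (check: the sum is 4.0000 = tr M).

Hence λ_max = 5.2521 and λ_min = -4.0635.


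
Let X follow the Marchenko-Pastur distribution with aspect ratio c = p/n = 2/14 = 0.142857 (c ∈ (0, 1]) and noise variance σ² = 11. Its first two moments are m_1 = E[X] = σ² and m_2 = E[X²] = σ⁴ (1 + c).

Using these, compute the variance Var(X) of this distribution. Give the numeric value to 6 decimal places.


m_1 = E[X] = σ² = 11, so m_1² = 121.
m_2 = E[X²] = σ⁴ (1 + c) = 121 · (1 + 0.142857) = 121 · 1.142857 = 138.285714.
(Note m_2 − m_1² simplifies to c · σ⁴ = 0.142857 · 121.)

Var(X) = m_2 − m_1² = 138.285714 − 121 = 17.285714.


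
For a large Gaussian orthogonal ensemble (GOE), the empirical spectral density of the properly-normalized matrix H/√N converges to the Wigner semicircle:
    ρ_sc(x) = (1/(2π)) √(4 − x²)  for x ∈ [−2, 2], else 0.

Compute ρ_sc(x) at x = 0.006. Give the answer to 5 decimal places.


ρ_sc(x) = (1/(2π)) √(4 − x²). With x = 0.006:
  4 − x² = 4 − (0.006)² = 4 − 0.000036 = 3.999964.
  √(4 − x²) = 1.999991.
  1/(2π) = 0.159155.
  ρ_sc(0.006) = 0.159155 · 1.999991 = 0.318308.

Rounded to 5 decimal places: ρ_sc(0.006) ≈ 0.31831.


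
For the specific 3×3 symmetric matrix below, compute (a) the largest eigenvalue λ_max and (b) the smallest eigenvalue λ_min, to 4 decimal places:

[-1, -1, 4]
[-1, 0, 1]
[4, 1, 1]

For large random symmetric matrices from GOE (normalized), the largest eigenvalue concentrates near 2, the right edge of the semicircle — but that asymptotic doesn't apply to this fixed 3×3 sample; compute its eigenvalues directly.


Since M is real symmetric, all three eigenvalues are real; they are the roots of det(λI − M) = λ³ − (tr M) λ² + s λ − det M, where s is the sum of the principal 2×2 minors.
tr M = -1 + 0 + 1 = 0.
s = ((-1)·0 − (-1)²) + ((-1)·1 − 4²) + (0·1 − 1²) = -1 + (-17) + (-1) = -19.
det M (expand along row 1) = (-1)·(-1) − (-1)·(-5) + 4·(-1) = -8.
Characteristic polynomial: λ³ − 19λ + 8 = 0.
Substitute λ = y + (tr M)/3 = y + 0.000000 to remove the quadratic term: y³ + p·y + q = 0 with p = s − (tr M)²/3 = -19.000000 and q = −2(tr M)³/27 + (tr M)·s/3 − det M = 8.000000.
Three real roots ⇒ use the trigonometric (Viète) form: r = 2√(−p/3) = 5.033223, φ = arccos(3q/(p·r)) = arccos(-0.250964) = 1.824472 rad.
y_k = r·cos(φ/3 − 2πk/3) for k = 0, 1, 2 gives y = 4.130777, 0.425096, -4.555873.
λ_k = y_k + 0.000000 gives λ = 4.1308, 0.4251, -4.5559 (check: the sum is 0.0000 = tr M).

Hence λ_max = 4.1308 and λ_min = -4.5559.


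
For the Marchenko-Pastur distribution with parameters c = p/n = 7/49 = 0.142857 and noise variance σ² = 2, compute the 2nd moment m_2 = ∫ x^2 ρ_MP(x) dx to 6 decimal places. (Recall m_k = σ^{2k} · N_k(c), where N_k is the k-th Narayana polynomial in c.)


E[X²] = σ⁴ (1 + c) (second MP moment). With σ² = 2 (so σ⁴ = 4) and c = 7/49 = 0.142857: E[X²] = 4 · (1 + 0.142857) = 4 · 1.142857.

So E[X^2] = 4.571429.


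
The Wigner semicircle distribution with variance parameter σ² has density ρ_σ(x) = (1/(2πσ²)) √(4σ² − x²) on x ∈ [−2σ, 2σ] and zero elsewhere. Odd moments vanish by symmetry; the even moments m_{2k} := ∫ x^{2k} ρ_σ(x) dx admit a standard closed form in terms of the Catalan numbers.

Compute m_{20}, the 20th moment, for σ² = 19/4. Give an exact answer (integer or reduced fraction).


By the scaled semicircle moment identity, m_{2k} = σ^{2k} · C_k with k = 10.
C_10 = (1/(k+1)) · C(2k, k) = (1/11) · C(20, 10) = (1/11) · 184756 = 16796.
σ^{2k} = (σ²)^k = (19/4)^10 = 6131066257801/1048576.

Therefore m_{20} = σ^{20} · C_10 = (6131066257801/1048576) · 16796 = 25744347216506399/262144.


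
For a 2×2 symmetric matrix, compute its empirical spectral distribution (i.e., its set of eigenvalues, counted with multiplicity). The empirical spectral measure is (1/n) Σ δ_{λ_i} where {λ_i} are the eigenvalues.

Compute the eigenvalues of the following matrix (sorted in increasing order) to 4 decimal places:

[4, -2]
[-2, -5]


Since M is real symmetric, both eigenvalues are real; they are the roots of det(λI − M) = λ² − (tr M) λ + det M.
tr M = 4 + (-5) = -1.
det M = 4·(-5) − (-2)² = -20 − 4 = -24.
Characteristic polynomial: λ² + λ − 24 = 0.
Discriminant Δ = (tr M)² − 4·det M = 1 − (-96) = 97; √Δ = 9.848858.
λ = (tr M ± √Δ)/2 = (-1 ± 9.848858)/2, giving (tr M − √Δ)/2 = -5.4244 and (tr M + √Δ)/2 = 4.4244.

Eigenvalues sorted in increasing order: [-5.4244, 4.4244].


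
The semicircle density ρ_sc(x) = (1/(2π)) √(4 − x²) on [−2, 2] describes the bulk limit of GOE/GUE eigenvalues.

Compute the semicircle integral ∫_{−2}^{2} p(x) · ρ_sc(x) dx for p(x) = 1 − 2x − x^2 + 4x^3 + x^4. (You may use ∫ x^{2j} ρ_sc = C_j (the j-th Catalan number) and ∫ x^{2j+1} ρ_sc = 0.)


Write p(x) = Σ a_i x^i, split into monomials and integrate each against ρ_sc separately.
Using ∫ x^{2j} ρ_sc = C_j = (1/(j+1)) C(2j, j) (Catalan numbers) and ∫ x^{2j+1} ρ_sc = 0 (odd monomials vanish by symmetry):
  i = 0 (even): a_0 · C_{0} = 1 · 1 = 1
  i = 1 (odd): ∫ x^1 ρ_sc = 0 (vanishes)
  i = 2 (even): a_2 · C_{1} = -1 · 1 = -1
  i = 3 (odd): ∫ x^3 ρ_sc = 0 (vanishes)
  i = 4 (even): a_4 · C_{2} = 1 · 2 = 2

Summing the contributions: ∫_{−2}^{2} p(x) ρ_sc(x) dx = 1 + (-1) + 2 = 2.


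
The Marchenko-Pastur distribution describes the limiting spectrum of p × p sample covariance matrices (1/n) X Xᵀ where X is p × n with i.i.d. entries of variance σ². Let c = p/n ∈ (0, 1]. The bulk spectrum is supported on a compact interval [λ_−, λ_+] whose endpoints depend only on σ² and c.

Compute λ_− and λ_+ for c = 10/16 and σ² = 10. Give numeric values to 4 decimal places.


c = 10/16 = 0.625000; √c = 0.790569.
λ_− = σ² (1 − √c)² = 10 · (1 − 0.790569)² = 10 · (0.209431)² = 0.438612.
λ_+ = σ² (1 + √c)² = 10 · (1 + 0.790569)² = 10 · (1.790569)² = 32.061388.

Rounded to 4 decimal places: λ_− ≈ 0.4386, λ_+ ≈ 32.0614.


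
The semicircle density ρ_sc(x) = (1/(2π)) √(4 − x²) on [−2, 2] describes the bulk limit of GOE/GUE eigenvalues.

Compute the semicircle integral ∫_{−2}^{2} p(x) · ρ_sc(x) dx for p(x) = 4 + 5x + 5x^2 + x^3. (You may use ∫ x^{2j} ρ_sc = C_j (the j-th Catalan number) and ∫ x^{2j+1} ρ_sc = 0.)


Write p(x) = Σ a_i x^i, split into monomials and integrate each against ρ_sc separately.
Using ∫ x^{2j} ρ_sc = C_j = (1/(j+1)) C(2j, j) (Catalan numbers) and ∫ x^{2j+1} ρ_sc = 0 (odd monomials vanish by symmetry):
  i = 0 (even): a_0 · C_{0} = 4 · 1 = 4
  i = 1 (odd): ∫ x^1 ρ_sc = 0 (vanishes)
  i = 2 (even): a_2 · C_{1} = 5 · 1 = 5
  i = 3 (odd): ∫ x^3 ρ_sc = 0 (vanishes)

Summing the contributions: ∫_{−2}^{2} p(x) ρ_sc(x) dx = 4 + 5 = 9.
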